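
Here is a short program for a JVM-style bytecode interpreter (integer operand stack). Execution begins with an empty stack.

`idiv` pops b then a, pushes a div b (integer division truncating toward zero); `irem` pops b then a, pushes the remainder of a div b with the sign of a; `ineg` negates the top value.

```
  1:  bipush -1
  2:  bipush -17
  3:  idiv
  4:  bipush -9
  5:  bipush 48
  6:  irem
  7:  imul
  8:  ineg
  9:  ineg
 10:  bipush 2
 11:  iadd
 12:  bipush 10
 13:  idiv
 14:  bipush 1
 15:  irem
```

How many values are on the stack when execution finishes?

1

bipush -1   [-1]
bipush -17  [-1, -17]
idiv        [0]
bipush -9   [0, -9]
bipush 48   [0, -9, 48]
irem        [0, -9]
imul        [0]
ineg        [0]
ineg        [0]
bipush 2    [0, 2]
iadd        [2]
bipush 10   [2, 10]
idiv        [0]
bipush 1    [0, 1]
irem        [0]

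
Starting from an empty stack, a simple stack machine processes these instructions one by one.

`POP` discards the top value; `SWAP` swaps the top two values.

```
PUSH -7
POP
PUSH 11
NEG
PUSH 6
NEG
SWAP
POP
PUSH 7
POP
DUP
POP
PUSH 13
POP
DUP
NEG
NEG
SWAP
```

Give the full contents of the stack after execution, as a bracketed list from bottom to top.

PUSH -7 → [-7]
POP     → []
PUSH 11 → [11]
NEG     → [-11]
PUSH 6  → [-11, 6]
NEG     → [-11, -6]
SWAP    → [-6, -11]
POP     → [-6]
PUSH 7  → [-6, 7]
POP     → [-6]
DUP     → [-6, -6]
POP     → [-6]
PUSH 13 → [-6, 13]
POP     → [-6]
DUP     → [-6, -6]
NEG     → [-6, 6]
NEG     → [-6, -6]
SWAP    → [-6, -6]

[-6, -6]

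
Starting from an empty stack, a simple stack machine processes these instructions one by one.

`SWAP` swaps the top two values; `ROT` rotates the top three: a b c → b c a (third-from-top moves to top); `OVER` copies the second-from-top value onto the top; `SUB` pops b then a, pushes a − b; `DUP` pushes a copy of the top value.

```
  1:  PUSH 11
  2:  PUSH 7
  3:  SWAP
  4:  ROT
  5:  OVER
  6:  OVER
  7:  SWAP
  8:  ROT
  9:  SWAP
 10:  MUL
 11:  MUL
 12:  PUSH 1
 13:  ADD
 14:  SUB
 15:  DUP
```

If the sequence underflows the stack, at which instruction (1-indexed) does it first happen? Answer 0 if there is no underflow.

PUSH 11 → [11]
PUSH 7  → [11, 7]
SWAP    → [7, 11]
ROT  — needs 3 operands, stack has 2 → underflow

4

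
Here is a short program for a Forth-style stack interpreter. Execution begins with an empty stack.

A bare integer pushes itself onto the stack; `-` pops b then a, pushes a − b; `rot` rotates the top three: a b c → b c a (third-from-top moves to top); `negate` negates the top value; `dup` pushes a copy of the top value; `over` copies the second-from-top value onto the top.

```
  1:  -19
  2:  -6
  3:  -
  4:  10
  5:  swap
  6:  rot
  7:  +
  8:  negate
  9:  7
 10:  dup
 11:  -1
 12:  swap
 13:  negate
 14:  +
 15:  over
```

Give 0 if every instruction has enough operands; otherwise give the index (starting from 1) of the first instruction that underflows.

6

-19  : -19
-6   : -19 -6
-    : -13
10   : -13 10
swap : 10 -13
rot  — needs 3 operands, stack has 2 → underflow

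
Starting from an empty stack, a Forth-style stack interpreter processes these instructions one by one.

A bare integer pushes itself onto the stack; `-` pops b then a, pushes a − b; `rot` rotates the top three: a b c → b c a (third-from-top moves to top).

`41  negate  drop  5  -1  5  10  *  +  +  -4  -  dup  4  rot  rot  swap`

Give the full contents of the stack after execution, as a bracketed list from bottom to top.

[4, 58, 58]

41      41
negate  -41
drop    (empty)
5       5
-1      5 -1
5       5 -1 5
10      5 -1 5 10
*       5 -1 50
+       5 49
+       54
-4      54 -4
-       58
dup     58 58
4       58 58 4
rot     58 4 58
rot     4 58 58
swap    4 58 58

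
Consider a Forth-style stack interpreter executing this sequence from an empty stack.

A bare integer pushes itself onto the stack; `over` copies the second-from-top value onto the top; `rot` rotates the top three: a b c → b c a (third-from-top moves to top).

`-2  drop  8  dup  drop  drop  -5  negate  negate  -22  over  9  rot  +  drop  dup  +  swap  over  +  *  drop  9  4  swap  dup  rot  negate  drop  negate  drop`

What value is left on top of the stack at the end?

9

-2      -2
drop    (empty)
8       8
dup     8 8
drop    8
drop    (empty)
-5      -5
negate  5
negate  -5
-22     -5 -22
over    -5 -22 -5
9       -5 -22 -5 9
rot     -5 -5 9 -22
+       -5 -5 -13
drop    -5 -5
dup     -5 -5 -5
+       -5 -10
swap    -10 -5
over    -10 -5 -10
+       -10 -15
*       150
drop    (empty)
9       9
4       9 4
swap    4 9
dup     4 9 9
rot     9 9 4
negate  9 9 -4
drop    9 9
negate  9 -9
drop    9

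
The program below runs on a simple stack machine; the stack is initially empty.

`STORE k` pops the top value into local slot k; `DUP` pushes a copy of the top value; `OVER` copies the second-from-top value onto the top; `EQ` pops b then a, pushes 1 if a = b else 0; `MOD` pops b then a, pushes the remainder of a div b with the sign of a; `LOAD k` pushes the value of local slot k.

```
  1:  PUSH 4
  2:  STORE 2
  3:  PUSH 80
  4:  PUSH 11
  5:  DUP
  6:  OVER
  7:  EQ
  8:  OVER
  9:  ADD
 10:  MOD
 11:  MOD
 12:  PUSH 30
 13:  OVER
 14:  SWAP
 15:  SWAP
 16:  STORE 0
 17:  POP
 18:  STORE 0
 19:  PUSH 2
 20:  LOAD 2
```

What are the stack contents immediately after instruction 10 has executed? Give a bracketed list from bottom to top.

[80, 11]

PUSH 4  -> 4
STORE 2 -> (empty)
PUSH 80 -> 80
PUSH 11 -> 80 11
DUP     -> 80 11 11
OVER    -> 80 11 11 11
EQ      -> 80 11 1
OVER    -> 80 11 1 11
ADD     -> 80 11 12
MOD     -> 80 11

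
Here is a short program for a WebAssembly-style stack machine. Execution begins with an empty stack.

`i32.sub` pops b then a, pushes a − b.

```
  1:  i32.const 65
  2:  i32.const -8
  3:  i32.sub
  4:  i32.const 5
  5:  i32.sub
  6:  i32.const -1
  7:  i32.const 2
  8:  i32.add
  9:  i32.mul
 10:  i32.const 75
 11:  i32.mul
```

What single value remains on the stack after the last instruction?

5100

i32.const 65  65
i32.const -8  65 -8
i32.sub       73
i32.const 5   73 5
i32.sub       68
i32.const -1  68 -1
i32.const 2   68 -1 2
i32.add       68 1
i32.mul       68
i32.const 75  68 75
i32.mul       5100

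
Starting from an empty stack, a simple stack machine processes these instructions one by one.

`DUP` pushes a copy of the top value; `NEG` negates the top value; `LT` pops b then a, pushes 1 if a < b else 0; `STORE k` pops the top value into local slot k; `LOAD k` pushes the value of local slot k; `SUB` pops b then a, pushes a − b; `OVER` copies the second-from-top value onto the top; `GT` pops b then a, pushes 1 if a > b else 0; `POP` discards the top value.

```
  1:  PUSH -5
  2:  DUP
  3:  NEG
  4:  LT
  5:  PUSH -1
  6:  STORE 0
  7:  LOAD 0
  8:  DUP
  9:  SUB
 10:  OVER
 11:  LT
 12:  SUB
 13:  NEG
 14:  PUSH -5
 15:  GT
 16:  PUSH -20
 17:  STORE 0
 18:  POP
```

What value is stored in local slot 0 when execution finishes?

PUSH -5   -5
DUP       -5 -5
NEG       -5 5
LT        1
PUSH -1   1 -1
STORE 0   1
LOAD 0    1 -1
DUP       1 -1 -1
SUB       1 0
OVER      1 0 1
LT        1 1
SUB       0
NEG       0
PUSH -5   0 -5
GT        1
PUSH -20  1 -20
STORE 0   1
POP       (empty)

-20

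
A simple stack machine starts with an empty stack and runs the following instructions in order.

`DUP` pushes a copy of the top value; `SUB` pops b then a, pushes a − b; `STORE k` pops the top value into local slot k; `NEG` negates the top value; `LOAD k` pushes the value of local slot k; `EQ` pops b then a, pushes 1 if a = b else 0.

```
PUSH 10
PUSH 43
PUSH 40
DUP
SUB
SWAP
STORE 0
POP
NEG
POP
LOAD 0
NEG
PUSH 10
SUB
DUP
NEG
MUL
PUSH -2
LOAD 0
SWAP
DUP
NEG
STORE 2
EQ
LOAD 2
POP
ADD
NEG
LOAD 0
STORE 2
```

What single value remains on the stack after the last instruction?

PUSH 10 → [10]
PUSH 43 → [10, 43]
PUSH 40 → [10, 43, 40]
DUP     → [10, 43, 40, 40]
SUB     → [10, 43, 0]
SWAP    → [10, 0, 43]
STORE 0 → [10, 0]
POP     → [10]
NEG     → [-10]
POP     → []
LOAD 0  → [43]
NEG     → [-43]
PUSH 10 → [-43, 10]
SUB     → [-53]
DUP     → [-53, -53]
NEG     → [-53, 53]
MUL     → [-2809]
PUSH -2 → [-2809, -2]
LOAD 0  → [-2809, -2, 43]
SWAP    → [-2809, 43, -2]
DUP     → [-2809, 43, -2, -2]
NEG     → [-2809, 43, -2, 2]
STORE 2 → [-2809, 43, -2]
EQ      → [-2809, 0]
LOAD 2  → [-2809, 0, 2]
POP     → [-2809, 0]
ADD     → [-2809]
NEG     → [2809]
LOAD 0  → [2809, 43]
STORE 2 → [2809]

2809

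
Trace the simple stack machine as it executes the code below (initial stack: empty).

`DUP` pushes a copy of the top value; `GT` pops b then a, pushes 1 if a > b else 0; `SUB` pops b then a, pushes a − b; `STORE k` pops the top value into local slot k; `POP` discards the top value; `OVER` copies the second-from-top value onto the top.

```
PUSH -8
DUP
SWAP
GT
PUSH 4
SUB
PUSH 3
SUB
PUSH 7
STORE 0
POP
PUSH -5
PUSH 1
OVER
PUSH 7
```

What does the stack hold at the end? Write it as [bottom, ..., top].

[-5, 1, -5, 7]

PUSH -8  -8
DUP      -8 -8
SWAP     -8 -8
GT       0
PUSH 4   0 4
SUB      -4
PUSH 3   -4 3
SUB      -7
PUSH 7   -7 7
STORE 0  -7
POP      (empty)
PUSH -5  -5
PUSH 1   -5 1
OVER     -5 1 -5
PUSH 7   -5 1 -5 7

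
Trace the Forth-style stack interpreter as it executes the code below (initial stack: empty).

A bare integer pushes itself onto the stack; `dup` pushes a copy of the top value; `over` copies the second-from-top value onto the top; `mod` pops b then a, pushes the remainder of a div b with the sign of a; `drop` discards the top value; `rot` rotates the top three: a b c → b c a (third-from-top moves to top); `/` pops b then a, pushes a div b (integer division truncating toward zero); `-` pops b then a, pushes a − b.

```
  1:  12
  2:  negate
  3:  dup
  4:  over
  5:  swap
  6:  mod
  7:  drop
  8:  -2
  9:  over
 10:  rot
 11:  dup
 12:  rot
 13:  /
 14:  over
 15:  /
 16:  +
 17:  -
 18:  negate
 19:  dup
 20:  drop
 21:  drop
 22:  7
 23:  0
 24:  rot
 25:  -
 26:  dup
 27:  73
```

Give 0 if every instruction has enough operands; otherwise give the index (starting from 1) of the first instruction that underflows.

12     : [12]
negate : [-12]
dup    : [-12, -12]
over   : [-12, -12, -12]
swap   : [-12, -12, -12]
mod    : [-12, 0]
drop   : [-12]
-2     : [-12, -2]
over   : [-12, -2, -12]
rot    : [-2, -12, -12]
dup    : [-2, -12, -12, -12]
rot    : [-2, -12, -12, -12]
/      : [-2, -12, 1]
over   : [-2, -12, 1, -12]
/      : [-2, -12, 0]
+      : [-2, -12]
-      : [10]
negate : [-10]
dup    : [-10, -10]
drop   : [-10]
drop   : []
7      : [7]
0      : [7, 0]
rot  — needs 3 operands, stack has 2 → underflow

24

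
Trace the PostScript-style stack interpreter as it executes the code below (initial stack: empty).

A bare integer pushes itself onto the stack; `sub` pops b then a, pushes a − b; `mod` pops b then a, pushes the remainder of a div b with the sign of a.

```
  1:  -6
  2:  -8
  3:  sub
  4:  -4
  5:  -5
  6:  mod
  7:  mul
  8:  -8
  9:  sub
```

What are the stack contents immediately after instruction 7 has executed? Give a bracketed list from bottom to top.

[-8]

-6  -> -6
-8  -> -6 -8
sub -> 2
-4  -> 2 -4
-5  -> 2 -4 -5
mod -> 2 -4
mul -> -8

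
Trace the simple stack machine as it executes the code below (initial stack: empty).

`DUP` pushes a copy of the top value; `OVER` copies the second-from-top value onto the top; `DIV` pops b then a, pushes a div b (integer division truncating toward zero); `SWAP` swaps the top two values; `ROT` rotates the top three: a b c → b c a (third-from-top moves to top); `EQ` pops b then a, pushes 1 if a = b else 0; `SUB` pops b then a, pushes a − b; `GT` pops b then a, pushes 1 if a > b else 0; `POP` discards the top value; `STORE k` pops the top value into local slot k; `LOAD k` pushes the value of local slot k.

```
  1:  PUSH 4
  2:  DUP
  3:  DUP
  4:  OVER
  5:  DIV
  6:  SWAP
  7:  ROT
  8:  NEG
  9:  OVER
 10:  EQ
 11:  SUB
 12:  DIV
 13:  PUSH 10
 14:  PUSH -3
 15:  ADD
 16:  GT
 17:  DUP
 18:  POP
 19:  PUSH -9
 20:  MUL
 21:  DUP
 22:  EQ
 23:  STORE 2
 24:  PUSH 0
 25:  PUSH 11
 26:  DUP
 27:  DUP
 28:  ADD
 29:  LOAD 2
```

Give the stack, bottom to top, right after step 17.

[0, 0]

PUSH 4  : 4
DUP     : 4 4
DUP     : 4 4 4
OVER    : 4 4 4 4
DIV     : 4 4 1
SWAP    : 4 1 4
ROT     : 1 4 4
NEG     : 1 4 -4
OVER    : 1 4 -4 4
EQ      : 1 4 0
SUB     : 1 4
DIV     : 0
PUSH 10 : 0 10
PUSH -3 : 0 10 -3
ADD     : 0 7
GT      : 0
DUP     : 0 0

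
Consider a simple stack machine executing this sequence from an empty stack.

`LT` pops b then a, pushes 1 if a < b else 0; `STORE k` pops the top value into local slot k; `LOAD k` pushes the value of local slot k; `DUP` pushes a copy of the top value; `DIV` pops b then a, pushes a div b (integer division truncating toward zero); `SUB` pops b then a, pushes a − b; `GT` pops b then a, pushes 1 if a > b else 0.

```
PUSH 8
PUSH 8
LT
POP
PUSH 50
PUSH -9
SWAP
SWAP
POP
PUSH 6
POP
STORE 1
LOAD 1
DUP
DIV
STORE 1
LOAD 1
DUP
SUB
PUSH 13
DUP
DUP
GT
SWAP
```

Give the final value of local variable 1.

PUSH 8   [8]
PUSH 8   [8, 8]
LT       [0]
POP      []
PUSH 50  [50]
PUSH -9  [50, -9]
SWAP     [-9, 50]
SWAP     [50, -9]
POP      [50]
PUSH 6   [50, 6]
POP      [50]
STORE 1  []
LOAD 1   [50]
DUP      [50, 50]
DIV      [1]
STORE 1  []
LOAD 1   [1]
DUP      [1, 1]
SUB      [0]
PUSH 13  [0, 13]
DUP      [0, 13, 13]
DUP      [0, 13, 13, 13]
GT       [0, 13, 0]
SWAP     [0, 0, 13]

1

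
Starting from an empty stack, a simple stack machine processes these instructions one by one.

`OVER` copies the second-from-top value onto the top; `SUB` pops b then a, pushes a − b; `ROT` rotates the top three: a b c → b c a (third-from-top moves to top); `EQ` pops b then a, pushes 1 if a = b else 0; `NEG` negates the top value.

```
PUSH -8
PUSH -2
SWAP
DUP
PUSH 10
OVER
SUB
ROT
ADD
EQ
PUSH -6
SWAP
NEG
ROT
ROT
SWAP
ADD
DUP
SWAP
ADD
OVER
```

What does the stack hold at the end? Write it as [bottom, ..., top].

[0, -16, 0]

PUSH -8 : [-8]
PUSH -2 : [-8, -2]
SWAP    : [-2, -8]
DUP     : [-2, -8, -8]
PUSH 10 : [-2, -8, -8, 10]
OVER    : [-2, -8, -8, 10, -8]
SUB     : [-2, -8, -8, 18]
ROT     : [-2, -8, 18, -8]
ADD     : [-2, -8, 10]
EQ      : [-2, 0]
PUSH -6 : [-2, 0, -6]
SWAP    : [-2, -6, 0]
NEG     : [-2, -6, 0]
ROT     : [-6, 0, -2]
ROT     : [0, -2, -6]
SWAP    : [0, -6, -2]
ADD     : [0, -8]
DUP     : [0, -8, -8]
SWAP    : [0, -8, -8]
ADD     : [0, -16]
OVER    : [0, -16, 0]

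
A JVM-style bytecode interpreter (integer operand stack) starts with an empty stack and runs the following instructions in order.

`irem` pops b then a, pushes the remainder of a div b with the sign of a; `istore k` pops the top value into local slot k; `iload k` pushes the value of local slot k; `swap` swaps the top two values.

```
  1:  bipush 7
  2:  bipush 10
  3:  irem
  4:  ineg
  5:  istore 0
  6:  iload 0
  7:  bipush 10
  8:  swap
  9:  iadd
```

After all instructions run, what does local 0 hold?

bipush 7  → [7]
bipush 10 → [7, 10]
irem      → [7]
ineg      → [-7]
istore 0  → []
iload 0   → [-7]
bipush 10 → [-7, 10]
swap      → [10, -7]
iadd      → [3]

-7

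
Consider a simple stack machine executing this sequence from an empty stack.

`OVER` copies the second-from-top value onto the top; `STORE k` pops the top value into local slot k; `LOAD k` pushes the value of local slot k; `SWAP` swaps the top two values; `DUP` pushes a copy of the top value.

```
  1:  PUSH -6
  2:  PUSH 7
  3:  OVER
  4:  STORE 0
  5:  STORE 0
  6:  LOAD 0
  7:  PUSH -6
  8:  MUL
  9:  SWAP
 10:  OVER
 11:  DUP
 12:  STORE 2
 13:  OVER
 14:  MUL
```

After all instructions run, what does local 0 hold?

7

PUSH -6 -> [-6]
PUSH 7  -> [-6, 7]
OVER    -> [-6, 7, -6]
STORE 0 -> [-6, 7]
STORE 0 -> [-6]
LOAD 0  -> [-6, 7]
PUSH -6 -> [-6, 7, -6]
MUL     -> [-6, -42]
SWAP    -> [-42, -6]
OVER    -> [-42, -6, -42]
DUP     -> [-42, -6, -42, -42]
STORE 2 -> [-42, -6, -42]
OVER    -> [-42, -6, -42, -6]
MUL     -> [-42, -6, 252]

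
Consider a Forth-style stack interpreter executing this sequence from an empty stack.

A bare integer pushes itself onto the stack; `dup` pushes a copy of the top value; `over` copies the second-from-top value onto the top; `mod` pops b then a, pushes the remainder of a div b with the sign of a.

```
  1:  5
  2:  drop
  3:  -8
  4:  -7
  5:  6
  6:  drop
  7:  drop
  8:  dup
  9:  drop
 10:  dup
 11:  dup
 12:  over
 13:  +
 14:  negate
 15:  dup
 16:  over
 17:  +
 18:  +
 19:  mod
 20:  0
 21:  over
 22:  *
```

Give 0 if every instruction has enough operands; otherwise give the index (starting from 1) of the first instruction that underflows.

5      -> 5
drop   -> (empty)
-8     -> -8
-7     -> -8 -7
6      -> -8 -7 6
drop   -> -8 -7
drop   -> -8
dup    -> -8 -8
drop   -> -8
dup    -> -8 -8
dup    -> -8 -8 -8
over   -> -8 -8 -8 -8
+      -> -8 -8 -16
negate -> -8 -8 16
dup    -> -8 -8 16 16
over   -> -8 -8 16 16 16
+      -> -8 -8 16 32
+      -> -8 -8 48
mod    -> -8 -8
0      -> -8 -8 0
over   -> -8 -8 0 -8
*      -> -8 -8 0

0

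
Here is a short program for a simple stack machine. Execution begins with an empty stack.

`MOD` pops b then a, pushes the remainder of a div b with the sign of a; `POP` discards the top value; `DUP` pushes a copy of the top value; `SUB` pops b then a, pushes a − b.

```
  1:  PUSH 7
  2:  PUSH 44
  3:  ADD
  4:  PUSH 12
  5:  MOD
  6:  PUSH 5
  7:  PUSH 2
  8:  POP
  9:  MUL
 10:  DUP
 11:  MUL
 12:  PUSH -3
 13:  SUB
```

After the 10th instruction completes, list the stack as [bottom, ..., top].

[15, 15]

PUSH 7  : [7]
PUSH 44 : [7, 44]
ADD     : [51]
PUSH 12 : [51, 12]
MOD     : [3]
PUSH 5  : [3, 5]
PUSH 2  : [3, 5, 2]
POP     : [3, 5]
MUL     : [15]
DUP     : [15, 15]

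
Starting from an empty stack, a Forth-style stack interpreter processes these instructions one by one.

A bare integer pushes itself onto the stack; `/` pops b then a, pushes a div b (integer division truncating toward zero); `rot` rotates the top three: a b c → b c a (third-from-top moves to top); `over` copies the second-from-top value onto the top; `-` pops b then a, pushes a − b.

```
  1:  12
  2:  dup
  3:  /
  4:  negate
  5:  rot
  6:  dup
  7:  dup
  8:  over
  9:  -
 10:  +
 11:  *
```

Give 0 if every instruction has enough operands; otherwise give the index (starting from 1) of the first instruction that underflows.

5

12     → 12
dup    → 12 12
/      → 1
negate → -1
rot  — needs 3 operands, stack has 1 → underflow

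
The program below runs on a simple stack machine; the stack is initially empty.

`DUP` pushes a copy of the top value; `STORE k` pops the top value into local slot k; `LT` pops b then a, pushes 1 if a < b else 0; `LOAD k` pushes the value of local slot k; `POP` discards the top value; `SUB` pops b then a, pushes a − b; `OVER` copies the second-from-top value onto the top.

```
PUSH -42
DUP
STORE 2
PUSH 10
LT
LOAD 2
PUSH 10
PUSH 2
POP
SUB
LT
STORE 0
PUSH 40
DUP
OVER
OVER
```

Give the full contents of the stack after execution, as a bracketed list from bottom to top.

PUSH -42  -42
DUP       -42 -42
STORE 2   -42
PUSH 10   -42 10
LT        1
LOAD 2    1 -42
PUSH 10   1 -42 10
PUSH 2    1 -42 10 2
POP       1 -42 10
SUB       1 -52
LT        0
STORE 0   (empty)
PUSH 40   40
DUP       40 40
OVER      40 40 40
OVER      40 40 40 40

[40, 40, 40, 40]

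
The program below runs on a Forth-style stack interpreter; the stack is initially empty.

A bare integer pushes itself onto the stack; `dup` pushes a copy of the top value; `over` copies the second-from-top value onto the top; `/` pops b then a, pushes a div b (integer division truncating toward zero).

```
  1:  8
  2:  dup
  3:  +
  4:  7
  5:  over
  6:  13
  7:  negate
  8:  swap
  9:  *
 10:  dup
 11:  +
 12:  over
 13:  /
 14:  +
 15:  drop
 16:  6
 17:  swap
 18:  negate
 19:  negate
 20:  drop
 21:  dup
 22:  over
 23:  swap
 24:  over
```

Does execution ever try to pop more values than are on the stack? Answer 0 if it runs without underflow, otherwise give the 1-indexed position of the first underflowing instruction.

8       [8]
dup     [8, 8]
+       [16]
7       [16, 7]
over    [16, 7, 16]
13      [16, 7, 16, 13]
negate  [16, 7, 16, -13]
swap    [16, 7, -13, 16]
*       [16, 7, -208]
dup     [16, 7, -208, -208]
+       [16, 7, -416]
over    [16, 7, -416, 7]
/       [16, 7, -59]
+       [16, -52]
drop    [16]
6       [16, 6]
swap    [6, 16]
negate  [6, -16]
negate  [6, 16]
drop    [6]
dup     [6, 6]
over    [6, 6, 6]
swap    [6, 6, 6]
over    [6, 6, 6, 6]

0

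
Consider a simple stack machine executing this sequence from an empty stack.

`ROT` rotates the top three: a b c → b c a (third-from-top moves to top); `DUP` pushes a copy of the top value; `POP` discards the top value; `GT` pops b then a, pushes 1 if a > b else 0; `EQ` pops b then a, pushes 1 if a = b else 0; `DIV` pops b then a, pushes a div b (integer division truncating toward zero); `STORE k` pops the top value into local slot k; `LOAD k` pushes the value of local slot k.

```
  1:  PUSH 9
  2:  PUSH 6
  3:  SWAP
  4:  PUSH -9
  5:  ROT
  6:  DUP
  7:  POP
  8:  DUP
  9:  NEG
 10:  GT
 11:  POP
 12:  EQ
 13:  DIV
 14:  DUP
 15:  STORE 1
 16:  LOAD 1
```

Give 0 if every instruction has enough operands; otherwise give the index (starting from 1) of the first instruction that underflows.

PUSH 9   9
PUSH 6   9 6
SWAP     6 9
PUSH -9  6 9 -9
ROT      9 -9 6
DUP      9 -9 6 6
POP      9 -9 6
DUP      9 -9 6 6
NEG      9 -9 6 -6
GT       9 -9 1
POP      9 -9
EQ       0
DIV  — needs 2 operands, stack has 1 → underflow

13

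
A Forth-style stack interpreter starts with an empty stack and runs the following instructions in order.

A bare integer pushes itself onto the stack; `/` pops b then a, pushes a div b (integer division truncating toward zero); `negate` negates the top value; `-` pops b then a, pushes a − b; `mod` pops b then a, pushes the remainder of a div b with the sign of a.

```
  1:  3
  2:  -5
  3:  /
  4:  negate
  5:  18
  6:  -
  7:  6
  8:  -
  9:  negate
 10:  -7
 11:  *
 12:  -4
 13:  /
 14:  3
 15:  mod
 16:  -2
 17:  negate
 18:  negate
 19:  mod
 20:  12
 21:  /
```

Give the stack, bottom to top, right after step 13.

3      → [3]
-5     → [3, -5]
/      → [0]
negate → [0]
18     → [0, 18]
-      → [-18]
6      → [-18, 6]
-      → [-24]
negate → [24]
-7     → [24, -7]
*      → [-168]
-4     → [-168, -4]
/      → [42]

[42]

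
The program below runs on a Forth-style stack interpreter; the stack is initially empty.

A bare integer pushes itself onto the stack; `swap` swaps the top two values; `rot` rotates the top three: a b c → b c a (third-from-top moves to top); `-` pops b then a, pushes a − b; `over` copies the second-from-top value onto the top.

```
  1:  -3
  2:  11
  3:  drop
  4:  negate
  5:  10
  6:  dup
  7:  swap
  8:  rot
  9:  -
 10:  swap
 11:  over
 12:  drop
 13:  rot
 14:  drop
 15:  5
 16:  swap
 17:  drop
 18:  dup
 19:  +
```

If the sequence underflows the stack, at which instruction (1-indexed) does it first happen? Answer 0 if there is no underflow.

-3     -> [-3]
11     -> [-3, 11]
drop   -> [-3]
negate -> [3]
10     -> [3, 10]
dup    -> [3, 10, 10]
swap   -> [3, 10, 10]
rot    -> [10, 10, 3]
-      -> [10, 7]
swap   -> [7, 10]
over   -> [7, 10, 7]
drop   -> [7, 10]
rot  — needs 3 operands, stack has 2 → underflow

13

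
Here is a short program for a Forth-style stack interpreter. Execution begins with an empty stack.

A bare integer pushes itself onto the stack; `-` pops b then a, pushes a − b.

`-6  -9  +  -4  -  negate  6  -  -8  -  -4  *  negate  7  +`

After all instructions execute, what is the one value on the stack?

-6     → [-6]
-9     → [-6, -9]
+      → [-15]
-4     → [-15, -4]
-      → [-11]
negate → [11]
6      → [11, 6]
-      → [5]
-8     → [5, -8]
-      → [13]
-4     → [13, -4]
*      → [-52]
negate → [52]
7      → [52, 7]
+      → [59]

59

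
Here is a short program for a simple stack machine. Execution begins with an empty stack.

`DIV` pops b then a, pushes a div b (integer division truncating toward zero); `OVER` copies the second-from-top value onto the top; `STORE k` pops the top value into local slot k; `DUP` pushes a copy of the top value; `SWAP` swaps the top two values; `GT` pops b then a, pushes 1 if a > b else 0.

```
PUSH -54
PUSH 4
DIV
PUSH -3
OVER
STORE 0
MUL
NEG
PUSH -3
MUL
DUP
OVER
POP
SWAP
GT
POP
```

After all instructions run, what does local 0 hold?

PUSH -54 : -54
PUSH 4   : -54 4
DIV      : -13
PUSH -3  : -13 -3
OVER     : -13 -3 -13
STORE 0  : -13 -3
MUL      : 39
NEG      : -39
PUSH -3  : -39 -3
MUL      : 117
DUP      : 117 117
OVER     : 117 117 117
POP      : 117 117
SWAP     : 117 117
GT       : 0
POP      : (empty)

-13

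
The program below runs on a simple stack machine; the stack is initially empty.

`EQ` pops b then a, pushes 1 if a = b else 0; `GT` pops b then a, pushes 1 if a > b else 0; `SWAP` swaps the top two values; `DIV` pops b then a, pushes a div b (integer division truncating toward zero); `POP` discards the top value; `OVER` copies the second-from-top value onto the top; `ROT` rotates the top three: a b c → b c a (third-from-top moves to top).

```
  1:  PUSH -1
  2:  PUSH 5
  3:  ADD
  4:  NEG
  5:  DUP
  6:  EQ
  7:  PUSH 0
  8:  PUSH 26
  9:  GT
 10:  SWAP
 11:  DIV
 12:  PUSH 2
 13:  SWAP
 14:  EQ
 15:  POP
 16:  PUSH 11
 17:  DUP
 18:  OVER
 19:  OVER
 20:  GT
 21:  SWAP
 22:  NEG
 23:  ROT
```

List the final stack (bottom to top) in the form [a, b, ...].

PUSH -1 -> -1
PUSH 5  -> -1 5
ADD     -> 4
NEG     -> -4
DUP     -> -4 -4
EQ      -> 1
PUSH 0  -> 1 0
PUSH 26 -> 1 0 26
GT      -> 1 0
SWAP    -> 0 1
DIV     -> 0
PUSH 2  -> 0 2
SWAP    -> 2 0
EQ      -> 0
POP     -> (empty)
PUSH 11 -> 11
DUP     -> 11 11
OVER    -> 11 11 11
OVER    -> 11 11 11 11
GT      -> 11 11 0
SWAP    -> 11 0 11
NEG     -> 11 0 -11
ROT     -> 0 -11 11

[0, -11, 11]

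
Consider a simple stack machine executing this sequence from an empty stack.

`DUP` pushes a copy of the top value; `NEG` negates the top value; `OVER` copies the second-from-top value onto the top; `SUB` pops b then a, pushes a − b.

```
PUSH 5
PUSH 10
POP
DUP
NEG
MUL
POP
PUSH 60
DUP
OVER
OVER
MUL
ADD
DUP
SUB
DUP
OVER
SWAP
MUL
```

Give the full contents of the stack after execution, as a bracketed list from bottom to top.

PUSH 5  : 5
PUSH 10 : 5 10
POP     : 5
DUP     : 5 5
NEG     : 5 -5
MUL     : -25
POP     : (empty)
PUSH 60 : 60
DUP     : 60 60
OVER    : 60 60 60
OVER    : 60 60 60 60
MUL     : 60 60 3600
ADD     : 60 3660
DUP     : 60 3660 3660
SUB     : 60 0
DUP     : 60 0 0
OVER    : 60 0 0 0
SWAP    : 60 0 0 0
MUL     : 60 0 0

[60, 0, 0]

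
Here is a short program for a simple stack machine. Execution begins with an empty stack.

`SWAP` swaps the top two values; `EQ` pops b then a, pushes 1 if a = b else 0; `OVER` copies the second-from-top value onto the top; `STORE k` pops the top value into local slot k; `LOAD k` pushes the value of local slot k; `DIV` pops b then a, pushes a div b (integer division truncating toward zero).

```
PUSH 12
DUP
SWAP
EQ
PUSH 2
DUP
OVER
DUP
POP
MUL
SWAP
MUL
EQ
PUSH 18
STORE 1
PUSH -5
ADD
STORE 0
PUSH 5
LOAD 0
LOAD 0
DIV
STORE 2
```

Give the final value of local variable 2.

1

PUSH 12 : [12]
DUP     : [12, 12]
SWAP    : [12, 12]
EQ      : [1]
PUSH 2  : [1, 2]
DUP     : [1, 2, 2]
OVER    : [1, 2, 2, 2]
DUP     : [1, 2, 2, 2, 2]
POP     : [1, 2, 2, 2]
MUL     : [1, 2, 4]
SWAP    : [1, 4, 2]
MUL     : [1, 8]
EQ      : [0]
PUSH 18 : [0, 18]
STORE 1 : [0]
PUSH -5 : [0, -5]
ADD     : [-5]
STORE 0 : []
PUSH 5  : [5]
LOAD 0  : [5, -5]
LOAD 0  : [5, -5, -5]
DIV     : [5, 1]
STORE 2 : [5]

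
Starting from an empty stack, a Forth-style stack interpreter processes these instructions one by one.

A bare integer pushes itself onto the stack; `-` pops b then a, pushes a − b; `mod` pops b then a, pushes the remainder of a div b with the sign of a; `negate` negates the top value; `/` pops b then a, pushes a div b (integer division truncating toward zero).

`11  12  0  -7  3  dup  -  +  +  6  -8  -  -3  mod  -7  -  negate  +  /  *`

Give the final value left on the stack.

0

11     → [11]
12     → [11, 12]
0      → [11, 12, 0]
-7     → [11, 12, 0, -7]
3      → [11, 12, 0, -7, 3]
dup    → [11, 12, 0, -7, 3, 3]
-      → [11, 12, 0, -7, 0]
+      → [11, 12, 0, -7]
+      → [11, 12, -7]
6      → [11, 12, -7, 6]
-8     → [11, 12, -7, 6, -8]
-      → [11, 12, -7, 14]
-3     → [11, 12, -7, 14, -3]
mod    → [11, 12, -7, 2]
-7     → [11, 12, -7, 2, -7]
-      → [11, 12, -7, 9]
negate → [11, 12, -7, -9]
+      → [11, 12, -16]
/      → [11, 0]
*      → [0]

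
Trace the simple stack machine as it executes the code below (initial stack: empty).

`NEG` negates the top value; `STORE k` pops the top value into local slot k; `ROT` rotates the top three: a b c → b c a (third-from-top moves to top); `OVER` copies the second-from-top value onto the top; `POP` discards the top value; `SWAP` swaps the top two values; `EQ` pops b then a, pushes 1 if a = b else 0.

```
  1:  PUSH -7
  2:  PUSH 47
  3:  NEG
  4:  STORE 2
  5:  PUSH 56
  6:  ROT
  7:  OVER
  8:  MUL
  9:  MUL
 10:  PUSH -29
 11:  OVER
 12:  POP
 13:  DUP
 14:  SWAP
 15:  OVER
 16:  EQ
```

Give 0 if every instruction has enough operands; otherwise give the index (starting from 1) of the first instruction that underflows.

PUSH -7 -> [-7]
PUSH 47 -> [-7, 47]
NEG     -> [-7, -47]
STORE 2 -> [-7]
PUSH 56 -> [-7, 56]
ROT  — needs 3 operands, stack has 2 → underflow

6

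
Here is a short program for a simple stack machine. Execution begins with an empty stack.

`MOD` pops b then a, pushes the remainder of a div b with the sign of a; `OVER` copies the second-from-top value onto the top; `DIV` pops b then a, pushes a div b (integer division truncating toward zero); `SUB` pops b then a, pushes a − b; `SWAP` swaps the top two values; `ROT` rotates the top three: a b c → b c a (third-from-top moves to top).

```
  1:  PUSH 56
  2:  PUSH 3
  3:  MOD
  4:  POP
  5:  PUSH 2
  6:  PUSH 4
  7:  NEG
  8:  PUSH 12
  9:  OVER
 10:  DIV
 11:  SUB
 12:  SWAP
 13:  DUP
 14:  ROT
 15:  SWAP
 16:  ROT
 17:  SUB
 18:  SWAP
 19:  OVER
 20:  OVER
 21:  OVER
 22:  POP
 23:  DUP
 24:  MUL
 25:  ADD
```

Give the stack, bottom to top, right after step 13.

[-1, 2, 2]

PUSH 56  56
PUSH 3   56 3
MOD      2
POP      (empty)
PUSH 2   2
PUSH 4   2 4
NEG      2 -4
PUSH 12  2 -4 12
OVER     2 -4 12 -4
DIV      2 -4 -3
SUB      2 -1
SWAP     -1 2
DUP      -1 2 2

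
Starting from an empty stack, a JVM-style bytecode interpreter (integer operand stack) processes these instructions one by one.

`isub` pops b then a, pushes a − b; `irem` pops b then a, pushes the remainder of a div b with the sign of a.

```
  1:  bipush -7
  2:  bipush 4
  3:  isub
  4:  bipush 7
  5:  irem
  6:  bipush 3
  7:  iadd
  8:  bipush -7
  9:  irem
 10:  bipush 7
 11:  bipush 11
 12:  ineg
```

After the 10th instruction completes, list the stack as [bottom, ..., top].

[-1, 7]

bipush -7  [-7]
bipush 4   [-7, 4]
isub       [-11]
bipush 7   [-11, 7]
irem       [-4]
bipush 3   [-4, 3]
iadd       [-1]
bipush -7  [-1, -7]
irem       [-1]
bipush 7   [-1, 7]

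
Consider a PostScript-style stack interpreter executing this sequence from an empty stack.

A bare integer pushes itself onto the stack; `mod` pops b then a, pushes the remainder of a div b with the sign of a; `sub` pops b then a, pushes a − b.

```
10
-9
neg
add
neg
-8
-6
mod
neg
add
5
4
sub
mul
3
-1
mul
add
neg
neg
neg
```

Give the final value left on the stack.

20

10  → 10
-9  → 10 -9
neg → 10 9
add → 19
neg → -19
-8  → -19 -8
-6  → -19 -8 -6
mod → -19 -2
neg → -19 2
add → -17
5   → -17 5
4   → -17 5 4
sub → -17 1
mul → -17
3   → -17 3
-1  → -17 3 -1
mul → -17 -3
add → -20
neg → 20
neg → -20
neg → 20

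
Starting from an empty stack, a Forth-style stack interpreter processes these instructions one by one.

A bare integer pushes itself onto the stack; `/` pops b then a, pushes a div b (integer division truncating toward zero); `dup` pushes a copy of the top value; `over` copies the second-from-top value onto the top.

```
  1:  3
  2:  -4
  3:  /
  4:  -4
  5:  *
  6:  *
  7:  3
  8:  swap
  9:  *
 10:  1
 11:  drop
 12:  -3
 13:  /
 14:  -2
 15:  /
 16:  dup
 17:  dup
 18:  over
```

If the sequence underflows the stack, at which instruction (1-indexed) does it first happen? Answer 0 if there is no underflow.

3  : [3]
-4 : [3, -4]
/  : [0]
-4 : [0, -4]
*  : [0]
*  — needs 2 operands, stack has 1 → underflow

6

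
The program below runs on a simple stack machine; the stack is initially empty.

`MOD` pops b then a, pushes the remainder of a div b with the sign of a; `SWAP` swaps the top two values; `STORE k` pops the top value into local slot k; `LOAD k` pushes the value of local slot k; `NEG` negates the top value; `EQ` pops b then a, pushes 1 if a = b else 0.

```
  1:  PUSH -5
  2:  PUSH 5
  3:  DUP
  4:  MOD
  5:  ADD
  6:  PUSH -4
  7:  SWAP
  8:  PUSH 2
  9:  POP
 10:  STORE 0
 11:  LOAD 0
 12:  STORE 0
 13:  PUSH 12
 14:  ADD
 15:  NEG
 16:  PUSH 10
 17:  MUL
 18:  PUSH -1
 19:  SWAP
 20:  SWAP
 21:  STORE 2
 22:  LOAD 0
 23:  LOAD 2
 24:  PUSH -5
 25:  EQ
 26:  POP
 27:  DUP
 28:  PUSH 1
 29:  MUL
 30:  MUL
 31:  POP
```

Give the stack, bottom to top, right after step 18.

PUSH -5 → [-5]
PUSH 5  → [-5, 5]
DUP     → [-5, 5, 5]
MOD     → [-5, 0]
ADD     → [-5]
PUSH -4 → [-5, -4]
SWAP    → [-4, -5]
PUSH 2  → [-4, -5, 2]
POP     → [-4, -5]
STORE 0 → [-4]
LOAD 0  → [-4, -5]
STORE 0 → [-4]
PUSH 12 → [-4, 12]
ADD     → [8]
NEG     → [-8]
PUSH 10 → [-8, 10]
MUL     → [-80]
PUSH -1 → [-80, -1]

[-80, -1]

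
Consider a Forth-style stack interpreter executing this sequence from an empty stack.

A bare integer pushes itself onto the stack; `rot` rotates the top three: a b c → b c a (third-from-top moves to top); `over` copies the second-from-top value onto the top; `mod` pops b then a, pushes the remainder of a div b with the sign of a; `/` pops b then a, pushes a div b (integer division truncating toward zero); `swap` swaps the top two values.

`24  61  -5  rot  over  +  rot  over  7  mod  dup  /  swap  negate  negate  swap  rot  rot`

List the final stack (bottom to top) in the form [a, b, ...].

24      [24]
61      [24, 61]
-5      [24, 61, -5]
rot     [61, -5, 24]
over    [61, -5, 24, -5]
+       [61, -5, 19]
rot     [-5, 19, 61]
over    [-5, 19, 61, 19]
7       [-5, 19, 61, 19, 7]
mod     [-5, 19, 61, 5]
dup     [-5, 19, 61, 5, 5]
/       [-5, 19, 61, 1]
swap    [-5, 19, 1, 61]
negate  [-5, 19, 1, -61]
negate  [-5, 19, 1, 61]
swap    [-5, 19, 61, 1]
rot     [-5, 61, 1, 19]
rot     [-5, 1, 19, 61]

[-5, 1, 19, 61]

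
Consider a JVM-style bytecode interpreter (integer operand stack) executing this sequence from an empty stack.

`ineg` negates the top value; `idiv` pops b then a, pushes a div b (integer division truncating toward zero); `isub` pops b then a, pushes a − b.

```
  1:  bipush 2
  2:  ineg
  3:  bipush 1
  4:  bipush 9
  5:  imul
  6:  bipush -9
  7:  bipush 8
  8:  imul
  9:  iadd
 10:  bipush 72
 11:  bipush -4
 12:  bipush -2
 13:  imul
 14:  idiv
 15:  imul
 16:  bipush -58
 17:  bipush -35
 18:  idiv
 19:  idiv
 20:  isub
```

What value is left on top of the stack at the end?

565

bipush 2   : 2
ineg       : -2
bipush 1   : -2 1
bipush 9   : -2 1 9
imul       : -2 9
bipush -9  : -2 9 -9
bipush 8   : -2 9 -9 8
imul       : -2 9 -72
iadd       : -2 -63
bipush 72  : -2 -63 72
bipush -4  : -2 -63 72 -4
bipush -2  : -2 -63 72 -4 -2
imul       : -2 -63 72 8
idiv       : -2 -63 9
imul       : -2 -567
bipush -58 : -2 -567 -58
bipush -35 : -2 -567 -58 -35
idiv       : -2 -567 1
idiv       : -2 -567
isub       : 565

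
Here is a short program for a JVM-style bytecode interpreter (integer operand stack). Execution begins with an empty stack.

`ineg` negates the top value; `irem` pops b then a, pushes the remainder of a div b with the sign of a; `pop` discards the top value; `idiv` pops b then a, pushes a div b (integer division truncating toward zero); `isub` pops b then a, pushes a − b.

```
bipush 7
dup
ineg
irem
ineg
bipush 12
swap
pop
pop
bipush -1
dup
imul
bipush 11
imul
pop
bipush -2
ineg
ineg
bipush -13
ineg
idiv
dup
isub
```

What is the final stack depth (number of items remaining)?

1

bipush 7   : [7]
dup        : [7, 7]
ineg       : [7, -7]
irem       : [0]
ineg       : [0]
bipush 12  : [0, 12]
swap       : [12, 0]
pop        : [12]
pop        : []
bipush -1  : [-1]
dup        : [-1, -1]
imul       : [1]
bipush 11  : [1, 11]
imul       : [11]
pop        : []
bipush -2  : [-2]
ineg       : [2]
ineg       : [-2]
bipush -13 : [-2, -13]
ineg       : [-2, 13]
idiv       : [0]
dup        : [0, 0]
isub       : [0]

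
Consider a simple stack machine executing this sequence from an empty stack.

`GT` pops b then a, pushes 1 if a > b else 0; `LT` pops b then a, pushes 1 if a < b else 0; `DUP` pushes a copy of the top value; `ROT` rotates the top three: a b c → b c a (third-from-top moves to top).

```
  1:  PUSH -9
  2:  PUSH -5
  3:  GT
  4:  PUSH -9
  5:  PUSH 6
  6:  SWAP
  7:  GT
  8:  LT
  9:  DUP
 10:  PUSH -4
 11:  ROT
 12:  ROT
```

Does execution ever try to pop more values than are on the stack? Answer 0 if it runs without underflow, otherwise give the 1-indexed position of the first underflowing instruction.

PUSH -9 : [-9]
PUSH -5 : [-9, -5]
GT      : [0]
PUSH -9 : [0, -9]
PUSH 6  : [0, -9, 6]
SWAP    : [0, 6, -9]
GT      : [0, 1]
LT      : [1]
DUP     : [1, 1]
PUSH -4 : [1, 1, -4]
ROT     : [1, -4, 1]
ROT     : [-4, 1, 1]

0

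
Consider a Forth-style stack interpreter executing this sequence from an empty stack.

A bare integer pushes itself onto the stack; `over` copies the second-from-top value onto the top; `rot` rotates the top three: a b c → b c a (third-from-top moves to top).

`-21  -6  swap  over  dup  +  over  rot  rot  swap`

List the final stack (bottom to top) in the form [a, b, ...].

[-6, -21, -12, -21]

-21  : -21
-6   : -21 -6
swap : -6 -21
over : -6 -21 -6
dup  : -6 -21 -6 -6
+    : -6 -21 -12
over : -6 -21 -12 -21
rot  : -6 -12 -21 -21
rot  : -6 -21 -21 -12
swap : -6 -21 -12 -21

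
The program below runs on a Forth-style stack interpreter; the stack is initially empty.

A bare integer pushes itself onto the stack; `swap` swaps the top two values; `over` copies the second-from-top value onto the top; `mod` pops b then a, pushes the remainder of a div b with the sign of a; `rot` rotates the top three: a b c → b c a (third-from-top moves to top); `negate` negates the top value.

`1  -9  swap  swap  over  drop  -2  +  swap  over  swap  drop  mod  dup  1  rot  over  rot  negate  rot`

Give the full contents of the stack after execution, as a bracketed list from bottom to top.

1      → [1]
-9     → [1, -9]
swap   → [-9, 1]
swap   → [1, -9]
over   → [1, -9, 1]
drop   → [1, -9]
-2     → [1, -9, -2]
+      → [1, -11]
swap   → [-11, 1]
over   → [-11, 1, -11]
swap   → [-11, -11, 1]
drop   → [-11, -11]
mod    → [0]
dup    → [0, 0]
1      → [0, 0, 1]
rot    → [0, 1, 0]
over   → [0, 1, 0, 1]
rot    → [0, 0, 1, 1]
negate → [0, 0, 1, -1]
rot    → [0, 1, -1, 0]

[0, 1, -1, 0]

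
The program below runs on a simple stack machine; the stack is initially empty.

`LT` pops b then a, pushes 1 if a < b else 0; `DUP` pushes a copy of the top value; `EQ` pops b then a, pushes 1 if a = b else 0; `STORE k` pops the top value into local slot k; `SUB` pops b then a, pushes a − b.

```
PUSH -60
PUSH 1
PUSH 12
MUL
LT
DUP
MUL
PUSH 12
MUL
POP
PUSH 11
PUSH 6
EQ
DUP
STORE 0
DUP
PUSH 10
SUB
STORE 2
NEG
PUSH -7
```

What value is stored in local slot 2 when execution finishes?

-10

PUSH -60  [-60]
PUSH 1    [-60, 1]
PUSH 12   [-60, 1, 12]
MUL       [-60, 12]
LT        [1]
DUP       [1, 1]
MUL       [1]
PUSH 12   [1, 12]
MUL       [12]
POP       []
PUSH 11   [11]
PUSH 6    [11, 6]
EQ        [0]
DUP       [0, 0]
STORE 0   [0]
DUP       [0, 0]
PUSH 10   [0, 0, 10]
SUB       [0, -10]
STORE 2   [0]
NEG       [0]
PUSH -7   [0, -7]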